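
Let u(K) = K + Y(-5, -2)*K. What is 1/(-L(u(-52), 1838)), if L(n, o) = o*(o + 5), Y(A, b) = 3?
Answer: -1/3387434 ≈ -2.9521e-7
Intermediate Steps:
u(K) = 4*K (u(K) = K + 3*K = 4*K)
L(n, o) = o*(5 + o)
1/(-L(u(-52), 1838)) = 1/(-1838*(5 + 1838)) = 1/(-1838*1843) = 1/(-1*3387434) = 1/(-3387434) = -1/3387434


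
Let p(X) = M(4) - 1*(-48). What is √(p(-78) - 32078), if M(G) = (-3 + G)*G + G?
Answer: 3*I*√3558 ≈ 178.95*I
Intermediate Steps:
M(G) = G + G*(-3 + G) (M(G) = G*(-3 + G) + G = G + G*(-3 + G))
p(X) = 56 (p(X) = 4*(-2 + 4) - 1*(-48) = 4*2 + 48 = 8 + 48 = 56)
√(p(-78) - 32078) = √(56 - 32078) = √(-32022) = 3*I*√3558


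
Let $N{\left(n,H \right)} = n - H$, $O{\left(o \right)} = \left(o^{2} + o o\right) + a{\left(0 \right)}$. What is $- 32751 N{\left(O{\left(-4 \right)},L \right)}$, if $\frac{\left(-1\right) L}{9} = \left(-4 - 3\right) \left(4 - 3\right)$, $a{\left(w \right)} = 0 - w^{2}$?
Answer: $1015281$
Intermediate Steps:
$a{\left(w \right)} = - w^{2}$
$O{\left(o \right)} = 2 o^{2}$ ($O{\left(o \right)} = \left(o^{2} + o o\right) - 0^{2} = \left(o^{2} + o^{2}\right) - 0 = 2 o^{2} + 0 = 2 o^{2}$)
$L = 63$ ($L = - 9 \left(-4 - 3\right) \left(4 - 3\right) = - 9 \left(\left(-7\right) 1\right) = \left(-9\right) \left(-7\right) = 63$)
$- 32751 N{\left(O{\left(-4 \right)},L \right)} = - 32751 \left(2 \left(-4\right)^{2} - 63\right) = - 32751 \left(2 \cdot 16 - 63\right) = - 32751 \left(32 - 63\right) = \left(-32751\right) \left(-31\right) = 1015281$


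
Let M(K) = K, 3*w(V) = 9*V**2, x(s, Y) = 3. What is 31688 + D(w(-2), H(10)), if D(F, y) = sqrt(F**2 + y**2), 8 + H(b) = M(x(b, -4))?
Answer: 31701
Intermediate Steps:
w(V) = 3*V**2 (w(V) = (9*V**2)/3 = 3*V**2)
H(b) = -5 (H(b) = -8 + 3 = -5)
31688 + D(w(-2), H(10)) = 31688 + sqrt((3*(-2)**2)**2 + (-5)**2) = 31688 + sqrt((3*4)**2 + 25) = 31688 + sqrt(12**2 + 25) = 31688 + sqrt(144 + 25) = 31688 + sqrt(169) = 31688 + 13 = 31701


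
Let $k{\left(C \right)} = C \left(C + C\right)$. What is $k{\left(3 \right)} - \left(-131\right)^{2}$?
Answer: $-17143$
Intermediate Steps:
$k{\left(C \right)} = 2 C^{2}$ ($k{\left(C \right)} = C 2 C = 2 C^{2}$)
$k{\left(3 \right)} - \left(-131\right)^{2} = 2 \cdot 3^{2} - \left(-131\right)^{2} = 2 \cdot 9 - 17161 = 18 - 17161 = -17143$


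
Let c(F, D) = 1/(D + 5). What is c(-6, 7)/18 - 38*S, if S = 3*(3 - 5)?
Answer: 49249/216 ≈ 228.00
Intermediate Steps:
c(F, D) = 1/(5 + D)
S = -6 (S = 3*(-2) = -6)
c(-6, 7)/18 - 38*S = 1/((5 + 7)*18) - 38*(-6) = (1/18)/12 + 228 = (1/12)*(1/18) + 228 = 1/216 + 228 = 49249/216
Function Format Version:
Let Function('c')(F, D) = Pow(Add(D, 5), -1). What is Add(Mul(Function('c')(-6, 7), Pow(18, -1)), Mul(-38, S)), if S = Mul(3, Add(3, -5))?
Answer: Rational(49249, 216) ≈ 228.00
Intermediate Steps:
Function('c')(F, D) = Pow(Add(5, D), -1)
S = -6 (S = Mul(3, -2) = -6)
Add(Mul(Function('c')(-6, 7), Pow(18, -1)), Mul(-38, S)) = Add(Mul(Pow(Add(5, 7), -1), Pow(18, -1)), Mul(-38, -6)) = Add(Mul(Pow(12, -1), Rational(1, 18)), 228) = Add(Mul(Rational(1, 12), Rational(1, 18)), 228) = Add(Rational(1, 216), 228) = Rational(49249, 216)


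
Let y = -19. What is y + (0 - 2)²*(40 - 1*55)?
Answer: -79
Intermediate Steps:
y + (0 - 2)²*(40 - 1*55) = -19 + (0 - 2)²*(40 - 1*55) = -19 + (-2)²*(40 - 55) = -19 + 4*(-15) = -19 - 60 = -79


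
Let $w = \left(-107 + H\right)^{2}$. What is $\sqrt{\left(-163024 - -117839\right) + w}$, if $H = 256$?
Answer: $26 i \sqrt{34} \approx 151.6 i$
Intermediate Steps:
$w = 22201$ ($w = \left(-107 + 256\right)^{2} = 149^{2} = 22201$)
$\sqrt{\left(-163024 - -117839\right) + w} = \sqrt{\left(-163024 - -117839\right) + 22201} = \sqrt{\left(-163024 + 117839\right) + 22201} = \sqrt{-45185 + 22201} = \sqrt{-22984} = 26 i \sqrt{34}$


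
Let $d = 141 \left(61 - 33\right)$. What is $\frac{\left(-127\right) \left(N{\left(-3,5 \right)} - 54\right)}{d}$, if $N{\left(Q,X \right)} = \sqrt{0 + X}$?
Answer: $\frac{1143}{658} - \frac{127 \sqrt{5}}{3948} \approx 1.6652$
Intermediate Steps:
$N{\left(Q,X \right)} = \sqrt{X}$
$d = 3948$ ($d = 141 \cdot 28 = 3948$)
$\frac{\left(-127\right) \left(N{\left(-3,5 \right)} - 54\right)}{d} = \frac{\left(-127\right) \left(\sqrt{5} - 54\right)}{3948} = - 127 \left(-54 + \sqrt{5}\right) \frac{1}{3948} = \left(6858 - 127 \sqrt{5}\right) \frac{1}{3948} = \frac{1143}{658} - \frac{127 \sqrt{5}}{3948}$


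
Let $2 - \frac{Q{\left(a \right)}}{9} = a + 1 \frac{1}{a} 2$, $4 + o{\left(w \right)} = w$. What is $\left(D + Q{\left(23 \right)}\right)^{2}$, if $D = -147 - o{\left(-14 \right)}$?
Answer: $\frac{53758224}{529} \approx 1.0162 \cdot 10^{5}$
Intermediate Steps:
$o{\left(w \right)} = -4 + w$
$D = -129$ ($D = -147 - \left(-4 - 14\right) = -147 - -18 = -147 + 18 = -129$)
$Q{\left(a \right)} = 18 - \frac{18}{a} - 9 a$ ($Q{\left(a \right)} = 18 - 9 \left(a + 1 \frac{1}{a} 2\right) = 18 - 9 \left(a + \frac{1}{a} 2\right) = 18 - 9 \left(a + \frac{2}{a}\right) = 18 - \left(9 a + \frac{18}{a}\right) = 18 - \frac{18}{a} - 9 a$)
$\left(D + Q{\left(23 \right)}\right)^{2} = \left(-129 - \left(189 + \frac{18}{23}\right)\right)^{2} = \left(-129 - \frac{4365}{23}\right)^{2} = \left(- \frac{7332}{23}\right)^{2} = \frac{53758224}{529}$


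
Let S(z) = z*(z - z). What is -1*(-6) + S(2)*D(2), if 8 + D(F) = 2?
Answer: 6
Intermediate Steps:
D(F) = -6 (D(F) = -8 + 2 = -6)
S(z) = 0 (S(z) = z*0 = 0)
-1*(-6) + S(2)*D(2) = -1*(-6) + 0*(-6) = 6 + 0 = 6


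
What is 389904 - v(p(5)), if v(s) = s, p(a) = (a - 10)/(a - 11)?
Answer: 2339419/6 ≈ 3.8990e+5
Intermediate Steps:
p(a) = (-10 + a)/(-11 + a)
389904 - v(p(5)) = 389904 - (-10 + 5)/(-11 + 5) = 389904 - (-5)/(-6) = 389904 - (-1)*(-5)/6 = 389904 - 1*5/6 = 389904 - 5/6 = 2339419/6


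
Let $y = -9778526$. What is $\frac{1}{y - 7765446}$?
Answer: $- \frac{1}{17543972} \approx -5.7 \cdot 10^{-8}$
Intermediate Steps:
$\frac{1}{y - 7765446} = \frac{1}{-9778526 - 7765446} = \frac{1}{-17543972} = - \frac{1}{17543972}$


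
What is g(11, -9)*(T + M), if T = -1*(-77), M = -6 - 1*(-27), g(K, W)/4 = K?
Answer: 4312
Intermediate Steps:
g(K, W) = 4*K
M = 21 (M = -6 + 27 = 21)
T = 77
g(11, -9)*(T + M) = (4*11)*(77 + 21) = 44*98 = 4312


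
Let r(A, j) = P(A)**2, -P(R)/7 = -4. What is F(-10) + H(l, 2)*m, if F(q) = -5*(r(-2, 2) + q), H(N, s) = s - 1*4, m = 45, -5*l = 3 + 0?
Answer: -3960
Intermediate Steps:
l = -3/5 (l = -(3 + 0)/5 = -1/5*3 = -3/5 ≈ -0.60000)
P(R) = 28 (P(R) = -7*(-4) = 28)
H(N, s) = -4 + s (H(N, s) = s - 4 = -4 + s)
r(A, j) = 784 (r(A, j) = 28**2 = 784)
F(q) = -3920 - 5*q (F(q) = -5*(784 + q) = -3920 - 5*q)
F(-10) + H(l, 2)*m = (-3920 - 5*(-10)) + (-4 + 2)*45 = (-3920 + 50) - 2*45 = -3870 - 90 = -3960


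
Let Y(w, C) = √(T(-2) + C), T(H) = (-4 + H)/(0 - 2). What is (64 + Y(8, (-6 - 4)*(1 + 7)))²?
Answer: (64 + I*√77)² ≈ 4019.0 + 1123.2*I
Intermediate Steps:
T(H) = 2 - H/2 (T(H) = (-4 + H)/(-2) = (-4 + H)*(-½) = 2 - H/2)
Y(w, C) = √(3 + C) (Y(w, C) = √((2 - ½*(-2)) + C) = √((2 + 1) + C) = √(3 + C))
(64 + Y(8, (-6 - 4)*(1 + 7)))² = (64 + √(3 + (-6 - 4)*(1 + 7)))² = (64 + √(3 - 10*8))² = (64 + √(3 - 80))² = (64 + √(-77))² = (64 + I*√77)²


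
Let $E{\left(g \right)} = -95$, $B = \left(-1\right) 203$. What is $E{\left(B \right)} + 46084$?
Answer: $45989$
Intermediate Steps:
$B = -203$
$E{\left(B \right)} + 46084 = -95 + 46084 = 45989$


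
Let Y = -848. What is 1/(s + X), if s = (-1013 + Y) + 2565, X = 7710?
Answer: 1/8414 ≈ 0.00011885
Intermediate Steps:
s = 704 (s = (-1013 - 848) + 2565 = -1861 + 2565 = 704)
1/(s + X) = 1/(704 + 7710) = 1/8414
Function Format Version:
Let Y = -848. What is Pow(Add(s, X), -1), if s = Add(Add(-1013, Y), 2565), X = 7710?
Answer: Rational(1, 8414) ≈ 0.00011885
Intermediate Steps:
s = 704 (s = Add(Add(-1013, -848), 2565) = Add(-1861, 2565) = 704)
Pow(Add(s, X), -1) = Pow(Add(704, 7710), -1) = Pow(8414, -1) = Rational(1, 8414)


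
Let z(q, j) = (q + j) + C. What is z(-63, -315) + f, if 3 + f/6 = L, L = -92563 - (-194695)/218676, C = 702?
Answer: -20229959417/36446 ≈ -5.5507e+5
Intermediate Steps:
z(q, j) = 702 + j + q (z(q, j) = (q + j) + 702 = (j + q) + 702 = 702 + j + q)
L = -20241111893/218676 (L = -92563 - (-194695)/218676 = -92563 - 1*(-194695/218676) = -92563 + 194695/218676 = -20241111893/218676 ≈ -92562.)
f = -20241767921/36446 (f = -18 + 6*(-20241111893/218676) = -18 - 20241111893/36446 = -20241767921/36446 ≈ -5.5539e+5)
z(-63, -315) + f = (702 - 315 - 63) - 20241767921/36446 = 324 - 20241767921/36446 = -20229959417/36446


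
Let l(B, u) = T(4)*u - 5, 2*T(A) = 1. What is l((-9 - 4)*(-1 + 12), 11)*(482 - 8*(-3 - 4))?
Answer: 269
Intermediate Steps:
T(A) = 1/2 (T(A) = (1/2)*1 = 1/2)
l(B, u) = -5 + u/2 (l(B, u) = u/2 - 5 = -5 + u/2)
l((-9 - 4)*(-1 + 12), 11)*(482 - 8*(-3 - 4)) = (-5 + (1/2)*11)*(482 - 8*(-3 - 4)) = (-5 + 11/2)*(482 - 8*(-7)) = (482 + 56)/2 = (1/2)*538 = 269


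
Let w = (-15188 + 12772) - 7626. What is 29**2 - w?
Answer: 10883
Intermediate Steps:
w = -10042 (w = -2416 - 7626 = -10042)
29**2 - w = 29**2 - 1*(-10042) = 841 + 10042 = 10883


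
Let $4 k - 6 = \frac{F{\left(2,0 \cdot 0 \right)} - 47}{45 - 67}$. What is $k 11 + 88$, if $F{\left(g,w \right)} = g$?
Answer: $\frac{881}{8} \approx 110.13$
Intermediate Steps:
$k = \frac{177}{88}$ ($k = \frac{3}{2} + \frac{\left(2 - 47\right) \frac{1}{45 - 67}}{4} = \frac{3}{2} + \frac{\left(-45\right) \frac{1}{-22}}{4} = \frac{3}{2} + \frac{\left(-45\right) \left(- \frac{1}{22}\right)}{4} = \frac{3}{2} + \frac{1}{4} \cdot \frac{45}{22} = \frac{3}{2} + \frac{45}{88} = \frac{177}{88} \approx 2.0114$)
$k 11 + 88 = \frac{177}{88} \cdot 11 + 88 = \frac{177}{8} + 88 = \frac{881}{8}$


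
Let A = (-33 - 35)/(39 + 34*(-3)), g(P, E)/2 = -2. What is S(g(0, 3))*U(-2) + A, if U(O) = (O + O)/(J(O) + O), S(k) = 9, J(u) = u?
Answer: 635/63 ≈ 10.079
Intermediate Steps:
g(P, E) = -4 (g(P, E) = 2*(-2) = -4)
A = 68/63 (A = -68/(39 - 102) = -68/(-63) = -68*(-1/63) = 68/63 ≈ 1.0794)
U(O) = 1 (U(O) = (O + O)/(O + O) = (2*O)/((2*O)) = (2*O)*(1/(2*O)) = 1)
S(g(0, 3))*U(-2) + A = 9*1 + 68/63 = 9 + 68/63 = 635/63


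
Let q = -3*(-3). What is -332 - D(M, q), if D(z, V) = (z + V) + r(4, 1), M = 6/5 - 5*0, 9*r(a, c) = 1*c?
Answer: -15404/45 ≈ -342.31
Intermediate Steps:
q = 9
r(a, c) = c/9 (r(a, c) = (1*c)/9 = c/9)
M = 6/5 (M = 6*(1/5) + 0 = 6/5 + 0 = 6/5 ≈ 1.2000)
D(z, V) = 1/9 + V + z (D(z, V) = (z + V) + (1/9)*1 = (V + z) + 1/9 = 1/9 + V + z)
-332 - D(M, q) = -332 - (1/9 + 9 + 6/5) = -332 - 1*464/45 = -332 - 464/45 = -15404/45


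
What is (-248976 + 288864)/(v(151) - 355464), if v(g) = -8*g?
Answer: -2493/22292 ≈ -0.11183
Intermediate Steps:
(-248976 + 288864)/(v(151) - 355464) = (-248976 + 288864)/(-8*151 - 355464) = 39888/(-1208 - 355464) = 39888/(-356672) = 39888*(-1/356672) = -2493/22292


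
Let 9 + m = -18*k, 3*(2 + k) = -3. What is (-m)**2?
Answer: 2025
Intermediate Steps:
k = -3 (k = -2 + (1/3)*(-3) = -2 - 1 = -3)
m = 45 (m = -9 - 18*(-3) = -9 + 54 = 45)
(-m)**2 = (-1*45)**2 = (-45)**2 = 2025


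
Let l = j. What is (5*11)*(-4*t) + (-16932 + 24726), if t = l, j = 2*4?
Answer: 6034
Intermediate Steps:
j = 8
l = 8
t = 8
(5*11)*(-4*t) + (-16932 + 24726) = (5*11)*(-4*8) + (-16932 + 24726) = 55*(-32) + 7794 = -1760 + 7794 = 6034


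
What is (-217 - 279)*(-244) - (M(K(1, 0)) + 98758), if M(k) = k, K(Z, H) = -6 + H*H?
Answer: 22272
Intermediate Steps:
K(Z, H) = -6 + H²
(-217 - 279)*(-244) - (M(K(1, 0)) + 98758) = (-217 - 279)*(-244) - ((-6 + 0²) + 98758) = -496*(-244) - ((-6 + 0) + 98758) = 121024 - (-6 + 98758) = 121024 - 1*98752 = 121024 - 98752 = 22272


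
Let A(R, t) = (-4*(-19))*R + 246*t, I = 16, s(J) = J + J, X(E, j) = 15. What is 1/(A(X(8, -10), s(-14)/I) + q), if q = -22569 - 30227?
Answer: -2/104173 ≈ -1.9199e-5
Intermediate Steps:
s(J) = 2*J
q = -52796
A(R, t) = 76*R + 246*t
1/(A(X(8, -10), s(-14)/I) + q) = 1/((76*15 + 246*((2*(-14))/16)) - 52796) = 1/((1140 + 246*(-28*1/16)) - 52796) = 1/((1140 + 246*(-7/4)) - 52796) = 1/((1140 - 861/2) - 52796) = 1/(1419/2 - 52796) = 1/(-104173/2) = -2/104173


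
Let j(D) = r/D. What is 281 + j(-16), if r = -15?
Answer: 4511/16 ≈ 281.94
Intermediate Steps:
j(D) = -15/D
281 + j(-16) = 281 - 15/(-16) = 281 - 15*(-1/16) = 281 + 15/16 = 4511/16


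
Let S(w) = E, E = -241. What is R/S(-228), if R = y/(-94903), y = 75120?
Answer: 75120/22871623 ≈ 0.0032844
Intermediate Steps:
S(w) = -241
R = -75120/94903 (R = 75120/(-94903) = 75120*(-1/94903) = -75120/94903 ≈ -0.79154)
R/S(-228) = -75120/94903/(-241) = -75120/94903*(-1/241) = 75120/22871623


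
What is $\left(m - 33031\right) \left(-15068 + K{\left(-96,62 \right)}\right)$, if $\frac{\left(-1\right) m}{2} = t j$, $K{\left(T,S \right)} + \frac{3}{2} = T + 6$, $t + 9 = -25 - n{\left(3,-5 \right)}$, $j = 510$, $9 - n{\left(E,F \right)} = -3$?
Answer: $- \frac{421100591}{2} \approx -2.1055 \cdot 10^{8}$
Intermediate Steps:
$n{\left(E,F \right)} = 12$ ($n{\left(E,F \right)} = 9 - -3 = 9 + 3 = 12$)
$t = -46$ ($t = -9 - 37 = -46$)
$K{\left(T,S \right)} = \frac{9}{2} + T$ ($K{\left(T,S \right)} = - \frac{3}{2} + \left(T + 6\right) = - \frac{3}{2} + \left(6 + T\right) = \frac{9}{2} + T$)
$m = 46920$ ($m = - 2 \left(\left(-46\right) 510\right) = \left(-2\right) \left(-23460\right) = 46920$)
$\left(m - 33031\right) \left(-15068 + K{\left(-96,62 \right)}\right) = \left(46920 - 33031\right) \left(-15068 + \left(\frac{9}{2} - 96\right)\right) = 13889 \left(-15068 - \frac{183}{2}\right) = 13889 \left(- \frac{30319}{2}\right) = - \frac{421100591}{2}$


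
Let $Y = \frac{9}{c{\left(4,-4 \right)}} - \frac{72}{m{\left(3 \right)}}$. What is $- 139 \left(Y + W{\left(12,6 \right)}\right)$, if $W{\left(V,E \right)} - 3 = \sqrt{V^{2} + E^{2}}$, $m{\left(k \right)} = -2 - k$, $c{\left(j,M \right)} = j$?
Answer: $- \frac{54627}{20} - 834 \sqrt{5} \approx -4596.2$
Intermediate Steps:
$W{\left(V,E \right)} = 3 + \sqrt{E^{2} + V^{2}}$ ($W{\left(V,E \right)} = 3 + \sqrt{V^{2} + E^{2}} = 3 + \sqrt{E^{2} + V^{2}}$)
$Y = \frac{333}{20}$ ($Y = \frac{9}{4} - \frac{72}{-2 - 3} = 9 \cdot \frac{1}{4} - \frac{72}{-2 - 3} = \frac{9}{4} - \frac{72}{-5} = \frac{9}{4} - - \frac{72}{5} = \frac{9}{4} + \frac{72}{5} = \frac{333}{20} \approx 16.65$)
$- 139 \left(Y + W{\left(12,6 \right)}\right) = - 139 \left(\frac{333}{20} + \left(3 + \sqrt{6^{2} + 12^{2}}\right)\right) = - 139 \left(\frac{333}{20} + \left(3 + \sqrt{36 + 144}\right)\right) = - 139 \left(\frac{333}{20} + \left(3 + \sqrt{180}\right)\right) = - 139 \left(\frac{333}{20} + \left(3 + 6 \sqrt{5}\right)\right) = - 139 \left(\frac{393}{20} + 6 \sqrt{5}\right) = - \frac{54627}{20} - 834 \sqrt{5}$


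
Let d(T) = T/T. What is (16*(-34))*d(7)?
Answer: -544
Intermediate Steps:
d(T) = 1
(16*(-34))*d(7) = (16*(-34))*1 = -544*1 = -544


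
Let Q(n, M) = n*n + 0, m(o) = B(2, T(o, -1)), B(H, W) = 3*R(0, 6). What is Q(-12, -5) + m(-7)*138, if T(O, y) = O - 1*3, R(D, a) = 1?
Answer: 558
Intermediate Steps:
T(O, y) = -3 + O (T(O, y) = O - 3 = -3 + O)
B(H, W) = 3 (B(H, W) = 3*1 = 3)
m(o) = 3
Q(n, M) = n² (Q(n, M) = n² + 0 = n²)
Q(-12, -5) + m(-7)*138 = (-12)² + 3*138 = 144 + 414 = 558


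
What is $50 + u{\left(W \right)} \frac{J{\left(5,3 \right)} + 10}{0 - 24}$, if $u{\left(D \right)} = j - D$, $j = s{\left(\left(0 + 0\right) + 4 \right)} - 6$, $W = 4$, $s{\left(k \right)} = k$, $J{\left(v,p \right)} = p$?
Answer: $\frac{213}{4} \approx 53.25$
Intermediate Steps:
$j = -2$ ($j = \left(\left(0 + 0\right) + 4\right) - 6 = \left(0 + 4\right) - 6 = 4 - 6 = -2$)
$u{\left(D \right)} = -2 - D$
$50 + u{\left(W \right)} \frac{J{\left(5,3 \right)} + 10}{0 - 24} = 50 + \left(-2 - 4\right) \frac{3 + 10}{0 - 24} = 50 + \left(-2 - 4\right) \frac{13}{-24} = 50 - 6 \cdot 13 \left(- \frac{1}{24}\right) = 50 - - \frac{13}{4} = 50 + \frac{13}{4} = \frac{213}{4}$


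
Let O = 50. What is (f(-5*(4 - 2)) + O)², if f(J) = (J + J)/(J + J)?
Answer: 2601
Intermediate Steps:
f(J) = 1 (f(J) = (2*J)/((2*J)) = (2*J)*(1/(2*J)) = 1)
(f(-5*(4 - 2)) + O)² = (1 + 50)² = 51² = 2601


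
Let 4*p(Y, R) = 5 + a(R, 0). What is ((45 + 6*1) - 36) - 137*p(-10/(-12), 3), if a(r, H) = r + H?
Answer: -259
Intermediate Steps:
a(r, H) = H + r
p(Y, R) = 5/4 + R/4 (p(Y, R) = (5 + (0 + R))/4 = (5 + R)/4 = 5/4 + R/4)
((45 + 6*1) - 36) - 137*p(-10/(-12), 3) = ((45 + 6*1) - 36) - 137*(5/4 + (1/4)*3) = ((45 + 6) - 36) - 137*(5/4 + 3/4) = (51 - 36) - 137*2 = 15 - 274 = -259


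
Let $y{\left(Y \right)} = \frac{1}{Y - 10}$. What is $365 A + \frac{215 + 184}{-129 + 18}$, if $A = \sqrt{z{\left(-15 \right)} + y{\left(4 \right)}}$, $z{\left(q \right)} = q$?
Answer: $- \frac{133}{37} + \frac{365 i \sqrt{546}}{6} \approx -3.5946 + 1421.5 i$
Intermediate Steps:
$y{\left(Y \right)} = \frac{1}{-10 + Y}$
$A = \frac{i \sqrt{546}}{6}$ ($A = \sqrt{-15 + \frac{1}{-10 + 4}} = \sqrt{-15 + \frac{1}{-6}} = \sqrt{-15 - \frac{1}{6}} = \sqrt{- \frac{91}{6}} = \frac{i \sqrt{546}}{6} \approx 3.8944 i$)
$365 A + \frac{215 + 184}{-129 + 18} = 365 \frac{i \sqrt{546}}{6} + \frac{215 + 184}{-129 + 18} = \frac{365 i \sqrt{546}}{6} + \frac{399}{-111} = \frac{365 i \sqrt{546}}{6} + 399 \left(- \frac{1}{111}\right) = \frac{365 i \sqrt{546}}{6} - \frac{133}{37} = - \frac{133}{37} + \frac{365 i \sqrt{546}}{6}$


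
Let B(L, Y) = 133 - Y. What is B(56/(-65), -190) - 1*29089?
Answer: -28766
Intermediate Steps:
B(56/(-65), -190) - 1*29089 = (133 - 1*(-190)) - 1*29089 = (133 + 190) - 29089 = 323 - 29089 = -28766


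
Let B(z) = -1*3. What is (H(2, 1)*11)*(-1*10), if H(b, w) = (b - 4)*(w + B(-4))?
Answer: -440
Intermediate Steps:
B(z) = -3
H(b, w) = (-4 + b)*(-3 + w) (H(b, w) = (b - 4)*(w - 3) = (-4 + b)*(-3 + w))
(H(2, 1)*11)*(-1*10) = ((12 - 4*1 - 3*2 + 2*1)*11)*(-1*10) = ((12 - 4 - 6 + 2)*11)*(-10) = (4*11)*(-10) = 44*(-10) = -440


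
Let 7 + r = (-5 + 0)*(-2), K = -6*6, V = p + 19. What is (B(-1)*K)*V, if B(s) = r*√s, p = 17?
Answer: -3888*I ≈ -3888.0*I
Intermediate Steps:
V = 36 (V = 17 + 19 = 36)
K = -36
r = 3 (r = -7 + (-5 + 0)*(-2) = -7 - 5*(-2) = -7 + 10 = 3)
B(s) = 3*√s
(B(-1)*K)*V = ((3*√(-1))*(-36))*36 = ((3*I)*(-36))*36 = -108*I*36 = -3888*I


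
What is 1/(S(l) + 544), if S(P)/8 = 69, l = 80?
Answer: 1/1096 ≈ 0.00091241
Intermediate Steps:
S(P) = 552 (S(P) = 8*69 = 552)
1/(S(l) + 544) = 1/(552 + 544) = 1/1096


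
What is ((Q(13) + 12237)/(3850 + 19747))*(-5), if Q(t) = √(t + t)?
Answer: -61185/23597 - 5*√26/23597 ≈ -2.5940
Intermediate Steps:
Q(t) = √2*√t (Q(t) = √(2*t) = √2*√t)
((Q(13) + 12237)/(3850 + 19747))*(-5) = ((√2*√13 + 12237)/(3850 + 19747))*(-5) = ((√26 + 12237)/23597)*(-5) = ((12237 + √26)*(1/23597))*(-5) = (12237/23597 + √26/23597)*(-5) = -61185/23597 - 5*√26/23597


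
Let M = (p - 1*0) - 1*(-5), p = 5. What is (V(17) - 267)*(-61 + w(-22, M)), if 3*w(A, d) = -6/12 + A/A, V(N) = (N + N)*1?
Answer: 85045/6 ≈ 14174.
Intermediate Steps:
V(N) = 2*N (V(N) = (2*N)*1 = 2*N)
M = 10 (M = (5 - 1*0) - 1*(-5) = (5 + 0) + 5 = 5 + 5 = 10)
w(A, d) = 1/6 (w(A, d) = (-6/12 + A/A)/3 = (-6*1/12 + 1)/3 = (-1/2 + 1)/3 = (1/3)*(1/2) = 1/6)
(V(17) - 267)*(-61 + w(-22, M)) = (2*17 - 267)*(-61 + 1/6) = (34 - 267)*(-365/6) = -233*(-365/6) = 85045/6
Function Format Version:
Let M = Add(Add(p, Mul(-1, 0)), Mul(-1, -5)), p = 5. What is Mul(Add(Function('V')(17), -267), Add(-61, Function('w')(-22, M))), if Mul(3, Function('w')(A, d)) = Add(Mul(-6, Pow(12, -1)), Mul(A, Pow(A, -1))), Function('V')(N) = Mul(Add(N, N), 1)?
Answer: Rational(85045, 6) ≈ 14174.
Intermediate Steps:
Function('V')(N) = Mul(2, N) (Function('V')(N) = Mul(Mul(2, N), 1) = Mul(2, N))
M = 10 (M = Add(Add(5, Mul(-1, 0)), Mul(-1, -5)) = Add(Add(5, 0), 5) = Add(5, 5) = 10)
Function('w')(A, d) = Rational(1, 6) (Function('w')(A, d) = Mul(Rational(1, 3), Add(Mul(-6, Pow(12, -1)), Mul(A, Pow(A, -1)))) = Mul(Rational(1, 3), Add(Mul(-6, Rational(1, 12)), 1)) = Mul(Rational(1, 3), Add(Rational(-1, 2), 1)) = Mul(Rational(1, 3), Rational(1, 2)) = Rational(1, 6))
Mul(Add(Function('V')(17), -267), Add(-61, Function('w')(-22, M))) = Mul(Add(Mul(2, 17), -267), Add(-61, Rational(1, 6))) = Mul(Add(34, -267), Rational(-365, 6)) = Mul(-233, Rational(-365, 6)) = Rational(85045, 6)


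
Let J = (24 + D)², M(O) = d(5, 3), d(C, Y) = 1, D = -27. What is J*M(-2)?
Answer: 9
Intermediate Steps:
M(O) = 1
J = 9 (J = (24 - 27)² = (-3)² = 9)
J*M(-2) = 9*1 = 9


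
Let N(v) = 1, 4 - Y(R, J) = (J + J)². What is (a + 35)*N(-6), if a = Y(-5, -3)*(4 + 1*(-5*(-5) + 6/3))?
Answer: -957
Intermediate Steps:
Y(R, J) = 4 - 4*J² (Y(R, J) = 4 - (J + J)² = 4 - (2*J)² = 4 - 4*J²)
a = -992 (a = (4 - 4*(-3)²)*(4 + 1*(-5*(-5) + 6/3)) = (4 - 4*9)*(4 + 1*(25 + 6*(⅓))) = (4 - 36)*(4 + 1*(25 + 2)) = -32*(4 + 1*27) = -32*(4 + 27) = -32*31 = -992)
(a + 35)*N(-6) = (-992 + 35)*1 = -957*1 = -957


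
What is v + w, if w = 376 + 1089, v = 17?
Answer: 1482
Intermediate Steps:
w = 1465
v + w = 17 + 1465 = 1482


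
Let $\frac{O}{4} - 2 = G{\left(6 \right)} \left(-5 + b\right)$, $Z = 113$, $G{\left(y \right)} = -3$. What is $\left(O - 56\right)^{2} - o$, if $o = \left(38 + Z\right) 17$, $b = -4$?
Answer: $1033$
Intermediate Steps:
$O = 116$ ($O = 8 + 4 \left(- 3 \left(-5 - 4\right)\right) = 8 + 4 \left(\left(-3\right) \left(-9\right)\right) = 8 + 4 \cdot 27 = 8 + 108 = 116$)
$o = 2567$ ($o = \left(38 + 113\right) 17 = 151 \cdot 17 = 2567$)
$\left(O - 56\right)^{2} - o = \left(116 - 56\right)^{2} - 2567 = 60^{2} - 2567 = 3600 - 2567 = 1033$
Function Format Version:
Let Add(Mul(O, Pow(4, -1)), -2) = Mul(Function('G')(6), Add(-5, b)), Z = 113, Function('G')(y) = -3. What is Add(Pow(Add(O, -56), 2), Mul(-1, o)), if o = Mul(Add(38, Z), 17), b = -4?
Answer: 1033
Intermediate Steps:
O = 116 (O = Add(8, Mul(4, Mul(-3, Add(-5, -4)))) = Add(8, Mul(4, Mul(-3, -9))) = Add(8, Mul(4, 27)) = Add(8, 108) = 116)
o = 2567 (o = Mul(Add(38, 113), 17) = Mul(151, 17) = 2567)
Add(Pow(Add(O, -56), 2), Mul(-1, o)) = Add(Pow(Add(116, -56), 2), Mul(-1, 2567)) = Add(Pow(60, 2), -2567) = Add(3600, -2567) = 1033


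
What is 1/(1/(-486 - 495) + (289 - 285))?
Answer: 981/3923 ≈ 0.25006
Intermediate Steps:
1/(1/(-486 - 495) + (289 - 285)) = 1/(1/(-981) + 4) = 1/(-1/981 + 4) = 1/(3923/981) = 981/3923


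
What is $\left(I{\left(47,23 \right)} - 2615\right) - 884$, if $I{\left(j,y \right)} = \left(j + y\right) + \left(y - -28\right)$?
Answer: $-3378$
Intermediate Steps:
$I{\left(j,y \right)} = 28 + j + 2 y$ ($I{\left(j,y \right)} = \left(j + y\right) + \left(y + 28\right) = \left(j + y\right) + \left(28 + y\right) = 28 + j + 2 y$)
$\left(I{\left(47,23 \right)} - 2615\right) - 884 = \left(\left(28 + 47 + 2 \cdot 23\right) - 2615\right) - 884 = \left(\left(28 + 47 + 46\right) - 2615\right) - 884 = \left(121 - 2615\right) - 884 = -2494 - 884 = -3378$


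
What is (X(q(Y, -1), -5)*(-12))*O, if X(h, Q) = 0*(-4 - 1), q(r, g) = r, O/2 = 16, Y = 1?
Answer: 0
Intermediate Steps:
O = 32 (O = 2*16 = 32)
X(h, Q) = 0 (X(h, Q) = 0*(-5) = 0)
(X(q(Y, -1), -5)*(-12))*O = (0*(-12))*32 = 0*32 = 0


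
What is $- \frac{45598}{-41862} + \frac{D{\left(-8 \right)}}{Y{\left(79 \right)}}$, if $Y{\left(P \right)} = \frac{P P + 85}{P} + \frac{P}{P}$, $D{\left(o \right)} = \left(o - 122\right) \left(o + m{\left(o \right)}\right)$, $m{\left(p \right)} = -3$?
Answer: $\frac{167373511}{8937537} \approx 18.727$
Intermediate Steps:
$D{\left(o \right)} = \left(-122 + o\right) \left(-3 + o\right)$ ($D{\left(o \right)} = \left(o - 122\right) \left(o - 3\right) = \left(-122 + o\right) \left(-3 + o\right)$)
$Y{\left(P \right)} = 1 + \frac{85 + P^{2}}{P}$ ($Y{\left(P \right)} = \frac{P^{2} + 85}{P} + 1 = \frac{85 + P^{2}}{P} + 1 = 1 + \frac{85 + P^{2}}{P}$)
$- \frac{45598}{-41862} + \frac{D{\left(-8 \right)}}{Y{\left(79 \right)}} = - \frac{45598}{-41862} + \frac{366 + \left(-8\right)^{2} - -1000}{1 + 79 + \frac{85}{79}} = \left(-45598\right) \left(- \frac{1}{41862}\right) + \frac{366 + 64 + 1000}{1 + 79 + 85 \cdot \frac{1}{79}} = \frac{22799}{20931} + \frac{1430}{1 + 79 + \frac{85}{79}} = \frac{22799}{20931} + \frac{1430}{\frac{6405}{79}} = \frac{22799}{20931} + 1430 \cdot \frac{79}{6405} = \frac{22799}{20931} + \frac{22594}{1281} = \frac{167373511}{8937537}$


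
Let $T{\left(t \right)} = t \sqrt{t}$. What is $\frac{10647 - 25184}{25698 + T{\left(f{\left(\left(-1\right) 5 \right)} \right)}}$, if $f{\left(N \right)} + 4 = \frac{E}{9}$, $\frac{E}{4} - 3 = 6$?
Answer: $- \frac{14537}{25698} \approx -0.56569$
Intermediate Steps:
$E = 36$ ($E = 12 + 4 \cdot 6 = 12 + 24 = 36$)
$f{\left(N \right)} = 0$ ($f{\left(N \right)} = -4 + \frac{36}{9} = -4 + 36 \cdot \frac{1}{9} = -4 + 4 = 0$)
$T{\left(t \right)} = t^{\frac{3}{2}}$
$\frac{10647 - 25184}{25698 + T{\left(f{\left(\left(-1\right) 5 \right)} \right)}} = \frac{10647 - 25184}{25698 + 0^{\frac{3}{2}}} = - \frac{14537}{25698 + 0} = - \frac{14537}{25698}$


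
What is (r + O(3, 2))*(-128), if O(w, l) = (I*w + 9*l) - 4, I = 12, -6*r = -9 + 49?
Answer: -16640/3 ≈ -5546.7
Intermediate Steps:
r = -20/3 (r = -(-9 + 49)/6 = -1/6*40 = -20/3 ≈ -6.6667)
O(w, l) = -4 + 9*l + 12*w (O(w, l) = (12*w + 9*l) - 4 = (9*l + 12*w) - 4 = -4 + 9*l + 12*w)
(r + O(3, 2))*(-128) = (-20/3 + (-4 + 9*2 + 12*3))*(-128) = (-20/3 + (-4 + 18 + 36))*(-128) = (-20/3 + 50)*(-128) = (130/3)*(-128) = -16640/3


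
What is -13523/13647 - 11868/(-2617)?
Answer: 126572905/35714199 ≈ 3.5440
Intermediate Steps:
-13523/13647 - 11868/(-2617) = -13523*1/13647 - 11868*(-1/2617) = -13523/13647 + 11868/2617 = 126572905/35714199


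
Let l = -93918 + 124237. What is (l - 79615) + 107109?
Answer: 57813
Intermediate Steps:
l = 30319
(l - 79615) + 107109 = (30319 - 79615) + 107109 = -49296 + 107109 = 57813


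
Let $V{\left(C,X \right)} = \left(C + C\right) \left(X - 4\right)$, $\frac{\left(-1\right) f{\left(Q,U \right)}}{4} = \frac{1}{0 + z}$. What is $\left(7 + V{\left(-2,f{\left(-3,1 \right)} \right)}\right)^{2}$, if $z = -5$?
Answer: $\frac{9801}{25} \approx 392.04$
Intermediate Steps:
$f{\left(Q,U \right)} = \frac{4}{5}$ ($f{\left(Q,U \right)} = - \frac{4}{0 - 5} = - \frac{4}{-5} = \left(-4\right) \left(- \frac{1}{5}\right) = \frac{4}{5}$)
$V{\left(C,X \right)} = 2 C \left(-4 + X\right)$
$\left(7 + V{\left(-2,f{\left(-3,1 \right)} \right)}\right)^{2} = \left(7 + 2 \left(-2\right) \left(-4 + \frac{4}{5}\right)\right)^{2} = \left(7 + 2 \left(-2\right) \left(- \frac{16}{5}\right)\right)^{2} = \left(7 + \frac{64}{5}\right)^{2} = \left(\frac{99}{5}\right)^{2} = \frac{9801}{25}$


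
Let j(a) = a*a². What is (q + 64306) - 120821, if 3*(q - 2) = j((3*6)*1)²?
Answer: 11280895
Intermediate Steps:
j(a) = a³
q = 11337410 (q = 2 + (((3*6)*1)³)²/3 = 2 + ((18*1)³)²/3 = 2 + (18³)²/3 = 2 + (⅓)*5832² = 2 + (⅓)*34012224 = 2 + 11337408 = 11337410)
(q + 64306) - 120821 = (11337410 + 64306) - 120821 = 11401716 - 120821 = 11280895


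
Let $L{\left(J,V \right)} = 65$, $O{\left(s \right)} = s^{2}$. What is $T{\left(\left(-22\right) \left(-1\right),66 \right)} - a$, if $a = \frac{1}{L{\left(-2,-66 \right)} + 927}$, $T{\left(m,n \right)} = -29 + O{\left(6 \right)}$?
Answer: $\frac{6943}{992} \approx 6.999$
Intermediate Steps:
$T{\left(m,n \right)} = 7$ ($T{\left(m,n \right)} = -29 + 6^{2} = -29 + 36 = 7$)
$a = \frac{1}{992}$ ($a = \frac{1}{65 + 927} = \frac{1}{992} \approx 0.0010081$)
$T{\left(\left(-22\right) \left(-1\right),66 \right)} - a = 7 - \frac{1}{992} = \frac{6943}{992}$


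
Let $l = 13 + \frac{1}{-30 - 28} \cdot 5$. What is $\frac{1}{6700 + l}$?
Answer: $\frac{58}{389349} \approx 0.00014897$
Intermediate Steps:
$l = \frac{749}{58}$ ($l = 13 + \frac{1}{-58} \cdot 5 = 13 - \frac{5}{58} = \frac{749}{58} \approx 12.914$)
$\frac{1}{6700 + l} = \frac{1}{6700 + \frac{749}{58}} = \frac{1}{\frac{389349}{58}} = \frac{58}{389349}$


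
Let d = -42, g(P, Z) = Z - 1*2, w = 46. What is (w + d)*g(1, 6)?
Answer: 16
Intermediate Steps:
g(P, Z) = -2 + Z (g(P, Z) = Z - 2 = -2 + Z)
(w + d)*g(1, 6) = (46 - 42)*(-2 + 6) = 4*4 = 16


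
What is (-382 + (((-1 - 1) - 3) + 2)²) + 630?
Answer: 257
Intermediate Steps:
(-382 + (((-1 - 1) - 3) + 2)²) + 630 = (-382 + ((-2 - 3) + 2)²) + 630 = (-382 + (-5 + 2)²) + 630 = (-382 + (-3)²) + 630 = (-382 + 9) + 630 = -373 + 630 = 257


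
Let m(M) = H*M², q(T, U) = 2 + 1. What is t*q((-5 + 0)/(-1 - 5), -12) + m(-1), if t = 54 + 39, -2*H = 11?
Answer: 547/2 ≈ 273.50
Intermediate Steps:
H = -11/2 (H = -½*11 = -11/2 ≈ -5.5000)
q(T, U) = 3
t = 93
m(M) = -11*M²/2
t*q((-5 + 0)/(-1 - 5), -12) + m(-1) = 93*3 - 11/2*(-1)² = 279 - 11/2*1 = 279 - 11/2 = 547/2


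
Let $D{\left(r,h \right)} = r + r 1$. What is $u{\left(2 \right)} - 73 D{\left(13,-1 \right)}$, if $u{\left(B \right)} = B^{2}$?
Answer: $-1894$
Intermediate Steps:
$D{\left(r,h \right)} = 2 r$ ($D{\left(r,h \right)} = r + r = 2 r$)
$u{\left(2 \right)} - 73 D{\left(13,-1 \right)} = 2^{2} - 73 \cdot 2 \cdot 13 = 4 - 1898 = -1894$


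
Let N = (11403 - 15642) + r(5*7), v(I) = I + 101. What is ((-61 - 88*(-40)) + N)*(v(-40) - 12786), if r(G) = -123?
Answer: 11490675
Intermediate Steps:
v(I) = 101 + I
N = -4362 (N = (11403 - 15642) - 123 = -4239 - 123 = -4362)
((-61 - 88*(-40)) + N)*(v(-40) - 12786) = ((-61 - 88*(-40)) - 4362)*((101 - 40) - 12786) = ((-61 + 3520) - 4362)*(61 - 12786) = (3459 - 4362)*(-12725) = -903*(-12725) = 11490675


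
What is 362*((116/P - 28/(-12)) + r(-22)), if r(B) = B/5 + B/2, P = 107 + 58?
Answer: -49232/11 ≈ -4475.6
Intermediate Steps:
P = 165
r(B) = 7*B/10 (r(B) = B*(⅕) + B*(½) = B/5 + B/2 = 7*B/10)
362*((116/P - 28/(-12)) + r(-22)) = 362*((116/165 - 28/(-12)) + (7/10)*(-22)) = 362*((116*(1/165) - 28*(-1/12)) - 77/5) = 362*((116/165 + 7/3) - 77/5) = 362*(167/55 - 77/5) = 362*(-136/11) = -49232/11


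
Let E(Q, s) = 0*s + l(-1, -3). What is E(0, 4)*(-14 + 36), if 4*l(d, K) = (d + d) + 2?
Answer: 0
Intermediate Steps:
l(d, K) = 1/2 + d/2 (l(d, K) = ((d + d) + 2)/4 = (2*d + 2)/4 = (2 + 2*d)/4 = 1/2 + d/2)
E(Q, s) = 0 (E(Q, s) = 0*s + (1/2 + (1/2)*(-1)) = 0 + (1/2 - 1/2) = 0 + 0 = 0)
E(0, 4)*(-14 + 36) = 0*(-14 + 36) = 0*22 = 0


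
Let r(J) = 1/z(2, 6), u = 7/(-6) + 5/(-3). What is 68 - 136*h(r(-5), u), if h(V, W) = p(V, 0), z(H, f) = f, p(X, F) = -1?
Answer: 204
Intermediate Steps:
u = -17/6 (u = 7*(-⅙) + 5*(-⅓) = -7/6 - 5/3 = -17/6 ≈ -2.8333)
r(J) = ⅙ (r(J) = 1/6 = ⅙)
h(V, W) = -1
68 - 136*h(r(-5), u) = 68 - 136*(-1) = 68 + 136 = 204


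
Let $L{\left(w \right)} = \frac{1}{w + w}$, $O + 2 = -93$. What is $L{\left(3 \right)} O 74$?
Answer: $- \frac{3515}{3} \approx -1171.7$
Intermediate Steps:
$O = -95$ ($O = -2 - 93 = -95$)
$L{\left(w \right)} = \frac{1}{2 w}$
$L{\left(3 \right)} O 74 = \frac{1}{2 \cdot 3} \left(-95\right) 74 = \frac{1}{2} \cdot \frac{1}{3} \left(-95\right) 74 = \frac{1}{6} \left(-95\right) 74 = \left(- \frac{95}{6}\right) 74 = - \frac{3515}{3}$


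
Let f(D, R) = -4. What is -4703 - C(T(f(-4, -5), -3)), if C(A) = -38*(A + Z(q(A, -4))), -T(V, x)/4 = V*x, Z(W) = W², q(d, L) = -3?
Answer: -6185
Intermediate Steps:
T(V, x) = -4*V*x
C(A) = -342 - 38*A (C(A) = -38*(A + (-3)²) = -38*(A + 9) = -38*(9 + A) = -342 - 38*A)
-4703 - C(T(f(-4, -5), -3)) = -4703 - (-342 - (-152)*(-4)*(-3)) = -4703 - (-342 - 38*(-48)) = -4703 - (-342 + 1824) = -4703 - 1*1482 = -4703 - 1482 = -6185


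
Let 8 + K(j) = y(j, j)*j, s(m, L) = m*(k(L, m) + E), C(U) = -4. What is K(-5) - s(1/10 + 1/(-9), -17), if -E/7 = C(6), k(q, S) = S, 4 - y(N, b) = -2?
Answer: -305281/8100 ≈ -37.689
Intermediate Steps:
y(N, b) = 6 (y(N, b) = 4 - 1*(-2) = 4 + 2 = 6)
E = 28 (E = -7*(-4) = 28)
s(m, L) = m*(28 + m) (s(m, L) = m*(m + 28) = m*(28 + m))
K(j) = -8 + 6*j
K(-5) - s(1/10 + 1/(-9), -17) = (-8 + 6*(-5)) - (1/10 + 1/(-9))*(28 + (1/10 + 1/(-9))) = (-8 - 30) - (1*(⅒) + 1*(-⅑))*(28 + (1*(⅒) + 1*(-⅑))) = -38 - (⅒ - ⅑)*(28 + (⅒ - ⅑)) = -38 - (-1)*(28 - 1/90)/90 = -38 - (-1)*2519/(90*90) = -38 - 1*(-2519/8100) = -38 + 2519/8100 = -305281/8100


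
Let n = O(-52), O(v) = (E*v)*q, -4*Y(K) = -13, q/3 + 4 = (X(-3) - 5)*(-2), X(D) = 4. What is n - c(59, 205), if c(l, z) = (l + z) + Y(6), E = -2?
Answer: -3565/4 ≈ -891.25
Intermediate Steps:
q = -6 (q = -12 + 3*((4 - 5)*(-2)) = -12 + 3*(-1*(-2)) = -12 + 3*2 = -12 + 6 = -6)
Y(K) = 13/4 (Y(K) = -¼*(-13) = 13/4)
O(v) = 12*v (O(v) = -2*v*(-6) = 12*v)
c(l, z) = 13/4 + l + z (c(l, z) = (l + z) + 13/4 = 13/4 + l + z)
n = -624 (n = 12*(-52) = -624)
n - c(59, 205) = -624 - (13/4 + 59 + 205) = -624 - 1*1069/4 = -624 - 1069/4 = -3565/4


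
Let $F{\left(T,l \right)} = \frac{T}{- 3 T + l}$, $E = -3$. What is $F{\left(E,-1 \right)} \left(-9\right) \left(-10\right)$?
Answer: $- \frac{135}{4} \approx -33.75$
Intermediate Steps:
$F{\left(T,l \right)} = \frac{T}{l - 3 T}$
$F{\left(E,-1 \right)} \left(-9\right) \left(-10\right) = - \frac{3}{-1 - -9} \left(-9\right) \left(-10\right) = - \frac{3}{-1 + 9} \left(-9\right) \left(-10\right) = - \frac{3}{8} \left(-9\right) \left(-10\right) = \left(-3\right) \frac{1}{8} \left(-9\right) \left(-10\right) = \left(- \frac{3}{8}\right) \left(-9\right) \left(-10\right) = \frac{27}{8} \left(-10\right) = - \frac{135}{4}$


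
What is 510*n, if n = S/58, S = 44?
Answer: 11220/29 ≈ 386.90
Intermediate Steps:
n = 22/29 (n = 44/58 = 44*(1/58) = 22/29 ≈ 0.75862)
510*n = 510*(22/29) = 11220/29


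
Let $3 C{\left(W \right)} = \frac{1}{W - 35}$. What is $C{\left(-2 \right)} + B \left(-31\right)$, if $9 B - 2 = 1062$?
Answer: $- \frac{1220411}{333} \approx -3664.9$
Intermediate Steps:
$B = \frac{1064}{9}$ ($B = \frac{2}{9} + \frac{1}{9} \cdot 1062 = \frac{2}{9} + 118 = \frac{1064}{9} \approx 118.22$)
$C{\left(W \right)} = \frac{1}{3 \left(-35 + W\right)}$ ($C{\left(W \right)} = \frac{1}{3 \left(W - 35\right)} = \frac{1}{3 \left(-35 + W\right)}$)
$C{\left(-2 \right)} + B \left(-31\right) = \frac{1}{3 \left(-35 - 2\right)} + \frac{1064}{9} \left(-31\right) = \frac{1}{3 \left(-37\right)} - \frac{32984}{9} = \frac{1}{3} \left(- \frac{1}{37}\right) - \frac{32984}{9} = - \frac{1}{111} - \frac{32984}{9} = - \frac{1220411}{333}$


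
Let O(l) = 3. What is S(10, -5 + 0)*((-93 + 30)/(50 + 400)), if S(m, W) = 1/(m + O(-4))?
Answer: -7/650 ≈ -0.010769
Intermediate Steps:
S(m, W) = 1/(3 + m) (S(m, W) = 1/(m + 3) = 1/(3 + m))
S(10, -5 + 0)*((-93 + 30)/(50 + 400)) = ((-93 + 30)/(50 + 400))/(3 + 10) = (-63/450)/13 = (-63*1/450)/13 = (1/13)*(-7/50) = -7/650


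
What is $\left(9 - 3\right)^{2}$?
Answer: $36$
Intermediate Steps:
$\left(9 - 3\right)^{2} = 6^{2} = 36$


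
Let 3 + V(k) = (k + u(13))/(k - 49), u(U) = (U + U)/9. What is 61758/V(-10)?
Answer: -32793498/1529 ≈ -21448.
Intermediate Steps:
u(U) = 2*U/9 (u(U) = (2*U)*(⅑) = 2*U/9)
V(k) = -3 + (26/9 + k)/(-49 + k) (V(k) = -3 + (k + (2/9)*13)/(k - 49) = -3 + (k + 26/9)/(-49 + k) = -3 + (26/9 + k)/(-49 + k))
61758/V(-10) = 61758/(((1349 - 18*(-10))/(9*(-49 - 10)))) = 61758/(((⅑)*(1349 + 180)/(-59))) = 61758/(((⅑)*(-1/59)*1529)) = 61758/(-1529/531) = 61758*(-531/1529) = -32793498/1529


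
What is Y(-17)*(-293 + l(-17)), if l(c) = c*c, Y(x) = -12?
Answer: 48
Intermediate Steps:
l(c) = c²
Y(-17)*(-293 + l(-17)) = -12*(-293 + (-17)²) = -12*(-293 + 289) = -12*(-4) = 48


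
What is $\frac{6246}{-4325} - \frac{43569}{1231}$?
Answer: $- \frac{196124751}{5324075} \approx -36.837$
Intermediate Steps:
$\frac{6246}{-4325} - \frac{43569}{1231} = 6246 \left(- \frac{1}{4325}\right) - \frac{43569}{1231} = - \frac{6246}{4325} - \frac{43569}{1231} = - \frac{196124751}{5324075}$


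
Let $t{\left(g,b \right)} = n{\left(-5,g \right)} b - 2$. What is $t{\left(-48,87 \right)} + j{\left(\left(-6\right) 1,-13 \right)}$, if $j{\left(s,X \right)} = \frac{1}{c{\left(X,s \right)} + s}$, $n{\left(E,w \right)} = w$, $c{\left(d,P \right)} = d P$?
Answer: $- \frac{300815}{72} \approx -4178.0$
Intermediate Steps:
$c{\left(d,P \right)} = P d$
$t{\left(g,b \right)} = -2 + b g$ ($t{\left(g,b \right)} = g b - 2 = b g - 2 = -2 + b g$)
$j{\left(s,X \right)} = \frac{1}{s + X s}$ ($j{\left(s,X \right)} = \frac{1}{s X + s} = \frac{1}{X s + s} = \frac{1}{s + X s}$)
$t{\left(-48,87 \right)} + j{\left(\left(-6\right) 1,-13 \right)} = \left(-2 + 87 \left(-48\right)\right) + \frac{1}{\left(-6\right) 1 \left(1 - 13\right)} = \left(-2 - 4176\right) + \frac{1}{\left(-6\right) \left(-12\right)} = -4178 - - \frac{1}{72} = -4178 + \frac{1}{72} = - \frac{300815}{72}$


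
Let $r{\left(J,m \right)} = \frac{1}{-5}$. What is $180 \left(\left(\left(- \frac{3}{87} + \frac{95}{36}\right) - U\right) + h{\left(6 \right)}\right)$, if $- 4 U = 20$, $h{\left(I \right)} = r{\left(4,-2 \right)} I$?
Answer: $\frac{33431}{29} \approx 1152.8$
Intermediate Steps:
$r{\left(J,m \right)} = - \frac{1}{5}$
$h{\left(I \right)} = - \frac{I}{5}$
$U = -5$ ($U = \left(- \frac{1}{4}\right) 20 = -5$)
$180 \left(\left(\left(- \frac{3}{87} + \frac{95}{36}\right) - U\right) + h{\left(6 \right)}\right) = 180 \left(\left(\left(- \frac{3}{87} + \frac{95}{36}\right) - -5\right) - \frac{6}{5}\right) = 180 \left(\left(\left(\left(-3\right) \frac{1}{87} + 95 \cdot \frac{1}{36}\right) + 5\right) - \frac{6}{5}\right) = 180 \left(\left(\left(- \frac{1}{29} + \frac{95}{36}\right) + 5\right) - \frac{6}{5}\right) = 180 \left(\left(\frac{2719}{1044} + 5\right) - \frac{6}{5}\right) = 180 \left(\frac{7939}{1044} - \frac{6}{5}\right) = 180 \cdot \frac{33431}{5220} = \frac{33431}{29}$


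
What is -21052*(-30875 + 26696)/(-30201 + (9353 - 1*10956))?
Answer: -21994077/7951 ≈ -2766.2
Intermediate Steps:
-21052*(-30875 + 26696)/(-30201 + (9353 - 1*10956)) = -21052*(-4179/(-30201 + (9353 - 10956))) = -21052*(-4179/(-30201 - 1603)) = -21052/((-31804*(-1/4179))) = -21052/31804/4179 = -21052*4179/31804 = -21994077/7951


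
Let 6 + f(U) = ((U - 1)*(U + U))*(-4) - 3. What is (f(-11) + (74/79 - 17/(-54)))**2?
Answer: 20592999278401/18198756 ≈ 1.1316e+6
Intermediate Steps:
f(U) = -9 - 8*U*(-1 + U) (f(U) = -6 + (((U - 1)*(U + U))*(-4) - 3) = -6 + (((-1 + U)*(2*U))*(-4) - 3) = -6 + ((2*U*(-1 + U))*(-4) - 3) = -6 + (-8*U*(-1 + U) - 3) = -6 + (-3 - 8*U*(-1 + U)) = -9 - 8*U*(-1 + U))
(f(-11) + (74/79 - 17/(-54)))**2 = ((-9 - 8*(-11)**2 + 8*(-11)) + (74/79 - 17/(-54)))**2 = ((-9 - 8*121 - 88) + (74*(1/79) - 17*(-1/54)))**2 = ((-9 - 968 - 88) + (74/79 + 17/54))**2 = (-1065 + 5339/4266)**2 = (-4537951/4266)**2 = 20592999278401/18198756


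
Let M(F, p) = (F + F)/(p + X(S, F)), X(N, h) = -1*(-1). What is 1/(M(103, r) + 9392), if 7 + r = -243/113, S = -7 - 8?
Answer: 921/8626754 ≈ 0.00010676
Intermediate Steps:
S = -15
X(N, h) = 1
r = -1034/113 (r = -7 - 243/113 = -1034/113 ≈ -9.1504)
M(F, p) = 2*F/(1 + p) (M(F, p) = (F + F)/(p + 1) = (2*F)/(1 + p) = 2*F/(1 + p))
1/(M(103, r) + 9392) = 1/(2*103/(1 - 1034/113) + 9392) = 1/(2*103/(-921/113) + 9392) = 1/(2*103*(-113/921) + 9392) = 1/(-23278/921 + 9392) = 1/(8626754/921) = 921/8626754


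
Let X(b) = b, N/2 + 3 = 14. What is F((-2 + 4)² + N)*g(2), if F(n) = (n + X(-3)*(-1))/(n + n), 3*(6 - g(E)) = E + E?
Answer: 203/78 ≈ 2.6026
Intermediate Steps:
N = 22 (N = -6 + 2*14 = -6 + 28 = 22)
g(E) = 6 - 2*E/3 (g(E) = 6 - (E + E)/3 = 6 - 2*E/3)
F(n) = (3 + n)/(2*n) (F(n) = (n - 3*(-1))/(n + n) = (n + 3)/((2*n)) = (3 + n)*(1/(2*n)) = (3 + n)/(2*n))
F((-2 + 4)² + N)*g(2) = ((3 + ((-2 + 4)² + 22))/(2*((-2 + 4)² + 22)))*(6 - ⅔*2) = ((3 + (2² + 22))/(2*(2² + 22)))*(6 - 4/3) = ((3 + (4 + 22))/(2*(4 + 22)))*(14/3) = ((½)*(3 + 26)/26)*(14/3) = ((½)*(1/26)*29)*(14/3) = (29/52)*(14/3) = 203/78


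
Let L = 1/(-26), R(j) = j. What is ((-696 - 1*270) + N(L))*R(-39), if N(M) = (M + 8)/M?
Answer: 45747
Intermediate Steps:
L = -1/26 ≈ -0.038462
N(M) = (8 + M)/M
((-696 - 1*270) + N(L))*R(-39) = ((-696 - 1*270) + (8 - 1/26)/(-1/26))*(-39) = ((-696 - 270) - 26*207/26)*(-39) = (-966 - 207)*(-39) = -1173*(-39) = 45747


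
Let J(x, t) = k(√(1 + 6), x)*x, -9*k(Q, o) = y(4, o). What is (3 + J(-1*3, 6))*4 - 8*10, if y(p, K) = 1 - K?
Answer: -188/3 ≈ -62.667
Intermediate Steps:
k(Q, o) = -⅑ + o/9 (k(Q, o) = -(1 - o)/9 = -⅑ + o/9)
J(x, t) = x*(-⅑ + x/9) (J(x, t) = (-⅑ + x/9)*x = x*(-⅑ + x/9))
(3 + J(-1*3, 6))*4 - 8*10 = (3 + (-1*3)*(-1 - 1*3)/9)*4 - 8*10 = (3 + (⅑)*(-3)*(-1 - 3))*4 - 80 = (3 + (⅑)*(-3)*(-4))*4 - 80 = (3 + 4/3)*4 - 80 = (13/3)*4 - 80 = 52/3 - 80 = -188/3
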